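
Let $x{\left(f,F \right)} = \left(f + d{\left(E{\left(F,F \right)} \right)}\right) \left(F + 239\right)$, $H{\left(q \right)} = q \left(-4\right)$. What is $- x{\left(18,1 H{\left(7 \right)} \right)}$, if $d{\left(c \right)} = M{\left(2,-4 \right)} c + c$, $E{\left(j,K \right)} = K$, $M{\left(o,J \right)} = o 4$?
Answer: $49374$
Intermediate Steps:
$M{\left(o,J \right)} = 4 o$
$H{\left(q \right)} = - 4 q$
$d{\left(c \right)} = 9 c$ ($d{\left(c \right)} = 4 \cdot 2 c + c = 8 c + c = 9 c$)
$x{\left(f,F \right)} = \left(239 + F\right) \left(f + 9 F\right)$ ($x{\left(f,F \right)} = \left(f + 9 F\right) \left(F + 239\right) = \left(f + 9 F\right) \left(239 + F\right) = \left(239 + F\right) \left(f + 9 F\right)$)
$- x{\left(18,1 H{\left(7 \right)} \right)} = - (9 \left(1 \left(\left(-4\right) 7\right)\right)^{2} + 239 \cdot 18 + 2151 \cdot 1 \left(\left(-4\right) 7\right) + 1 \left(\left(-4\right) 7\right) 18) = - (9 \left(1 \left(-28\right)\right)^{2} + 4302 + 2151 \cdot 1 \left(-28\right) + 1 \left(-28\right) 18) = - (9 \left(-28\right)^{2} + 4302 + 2151 \left(-28\right) - 504) = - (9 \cdot 784 + 4302 - 60228 - 504) = - (7056 + 4302 - 60228 - 504) = \left(-1\right) \left(-49374\right) = 49374$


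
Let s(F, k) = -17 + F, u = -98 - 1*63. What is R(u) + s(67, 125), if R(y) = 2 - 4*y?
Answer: 696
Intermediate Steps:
u = -161 (u = -98 - 63 = -161)
R(u) + s(67, 125) = (2 - 4*(-161)) + (-17 + 67) = (2 + 644) + 50 = 646 + 50 = 696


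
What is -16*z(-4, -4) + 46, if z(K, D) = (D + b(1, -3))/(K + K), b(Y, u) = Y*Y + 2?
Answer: 44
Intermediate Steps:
b(Y, u) = 2 + Y² (b(Y, u) = Y² + 2 = 2 + Y²)
z(K, D) = (3 + D)/(2*K) (z(K, D) = (D + (2 + 1²))/(K + K) = (D + (2 + 1))/((2*K)) = (D + 3)*(1/(2*K)) = (3 + D)*(1/(2*K)) = (3 + D)/(2*K))
-16*z(-4, -4) + 46 = -8*(3 - 4)/(-4) + 46 = -8*(-1)*(-1)/4 + 46 = -16*⅛ + 46 = -2 + 46 = 44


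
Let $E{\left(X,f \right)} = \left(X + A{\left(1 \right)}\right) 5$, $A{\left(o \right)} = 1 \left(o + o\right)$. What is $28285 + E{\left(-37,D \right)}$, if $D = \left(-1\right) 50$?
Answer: $28110$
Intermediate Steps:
$D = -50$
$A{\left(o \right)} = 2 o$ ($A{\left(o \right)} = 1 \cdot 2 o = 2 o$)
$E{\left(X,f \right)} = 10 + 5 X$ ($E{\left(X,f \right)} = \left(X + 2 \cdot 1\right) 5 = \left(X + 2\right) 5 = \left(2 + X\right) 5 = 10 + 5 X$)
$28285 + E{\left(-37,D \right)} = 28285 + \left(10 + 5 \left(-37\right)\right) = 28285 + \left(10 - 185\right) = 28285 - 175 = 28110$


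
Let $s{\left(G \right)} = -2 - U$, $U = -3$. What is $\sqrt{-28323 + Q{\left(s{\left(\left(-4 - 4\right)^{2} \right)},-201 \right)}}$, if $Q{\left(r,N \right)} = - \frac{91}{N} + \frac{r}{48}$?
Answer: $\frac{i \sqrt{18308134245}}{804} \approx 168.29 i$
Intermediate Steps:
$s{\left(G \right)} = 1$ ($s{\left(G \right)} = -2 - -3 = -2 + 3 = 1$)
$Q{\left(r,N \right)} = - \frac{91}{N} + \frac{r}{48}$ ($Q{\left(r,N \right)} = - \frac{91}{N} + r \frac{1}{48} = - \frac{91}{N} + \frac{r}{48}$)
$\sqrt{-28323 + Q{\left(s{\left(\left(-4 - 4\right)^{2} \right)},-201 \right)}} = \sqrt{-28323 + \left(- \frac{91}{-201} + \frac{1}{48} \cdot 1\right)} = \sqrt{-28323 + \left(\left(-91\right) \left(- \frac{1}{201}\right) + \frac{1}{48}\right)} = \sqrt{-28323 + \left(\frac{91}{201} + \frac{1}{48}\right)} = \sqrt{-28323 + \frac{1523}{3216}} = \sqrt{- \frac{91085245}{3216}} = \frac{i \sqrt{18308134245}}{804}$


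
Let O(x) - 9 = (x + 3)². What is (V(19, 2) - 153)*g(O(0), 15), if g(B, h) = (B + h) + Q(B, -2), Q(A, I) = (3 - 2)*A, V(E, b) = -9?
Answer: -8262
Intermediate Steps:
O(x) = 9 + (3 + x)² (O(x) = 9 + (x + 3)² = 9 + (3 + x)²)
Q(A, I) = A (Q(A, I) = 1*A = A)
g(B, h) = h + 2*B (g(B, h) = (B + h) + B = h + 2*B)
(V(19, 2) - 153)*g(O(0), 15) = (-9 - 153)*(15 + 2*(9 + (3 + 0)²)) = -162*(15 + 2*(9 + 3²)) = -162*(15 + 2*(9 + 9)) = -162*(15 + 2*18) = -162*(15 + 36) = -162*51 = -8262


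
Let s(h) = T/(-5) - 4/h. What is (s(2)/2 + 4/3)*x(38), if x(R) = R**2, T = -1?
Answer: 9386/15 ≈ 625.73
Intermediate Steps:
s(h) = 1/5 - 4/h (s(h) = -1/(-5) - 4/h = -1*(-1/5) - 4/h = 1/5 - 4/h)
(s(2)/2 + 4/3)*x(38) = (((1/5)*(-20 + 2)/2)/2 + 4/3)*38**2 = (((1/5)*(1/2)*(-18))*(1/2) + 4*(1/3))*1444 = (-9/5*1/2 + 4/3)*1444 = (-9/10 + 4/3)*1444 = (13/30)*1444 = 9386/15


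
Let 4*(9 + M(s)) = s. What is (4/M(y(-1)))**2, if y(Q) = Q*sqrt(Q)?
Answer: 256/(36 + I)**2 ≈ 0.19707 - 0.010957*I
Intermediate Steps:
y(Q) = Q**(3/2)
M(s) = -9 + s/4
(4/M(y(-1)))**2 = (4/(-9 + (-1)**(3/2)/4))**2 = (4/(-9 + (-I)/4))**2 = (4/(-9 - I/4))**2 = (4*(16*(-9 + I/4)/1297))**2 = (64*(-9 + I/4)/1297)**2 = 4096*(-9 + I/4)**2/1682209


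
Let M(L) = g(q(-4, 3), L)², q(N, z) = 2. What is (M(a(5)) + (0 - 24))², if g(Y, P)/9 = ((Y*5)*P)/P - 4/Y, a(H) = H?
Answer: 26625600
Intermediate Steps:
g(Y, P) = -36/Y + 45*Y (g(Y, P) = 9*(((Y*5)*P)/P - 4/Y) = 9*(((5*Y)*P)/P - 4/Y) = 9*((5*P*Y)/P - 4/Y) = 9*(5*Y - 4/Y) = 9*(-4/Y + 5*Y) = -36/Y + 45*Y)
M(L) = 5184 (M(L) = (-36/2 + 45*2)² = (-36*½ + 90)² = (-18 + 90)² = 72² = 5184)
(M(a(5)) + (0 - 24))² = (5184 + (0 - 24))² = (5184 - 24)² = 5160² = 26625600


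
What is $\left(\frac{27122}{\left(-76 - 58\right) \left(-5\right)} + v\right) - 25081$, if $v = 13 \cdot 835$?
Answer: $- \frac{4752149}{335} \approx -14186.0$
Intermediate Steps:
$v = 10855$
$\left(\frac{27122}{\left(-76 - 58\right) \left(-5\right)} + v\right) - 25081 = \left(\frac{27122}{\left(-76 - 58\right) \left(-5\right)} + 10855\right) - 25081 = \left(\frac{27122}{\left(-134\right) \left(-5\right)} + 10855\right) - 25081 = \left(\frac{27122}{670} + 10855\right) - 25081 = \left(27122 \cdot \frac{1}{670} + 10855\right) - 25081 = \left(\frac{13561}{335} + 10855\right) - 25081 = \frac{3649986}{335} - 25081 = - \frac{4752149}{335}$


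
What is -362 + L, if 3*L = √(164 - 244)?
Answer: -362 + 4*I*√5/3 ≈ -362.0 + 2.9814*I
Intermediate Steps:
L = 4*I*√5/3 (L = √(164 - 244)/3 = √(-80)/3 = (4*I*√5)/3 = 4*I*√5/3 ≈ 2.9814*I)
-362 + L = -362 + 4*I*√5/3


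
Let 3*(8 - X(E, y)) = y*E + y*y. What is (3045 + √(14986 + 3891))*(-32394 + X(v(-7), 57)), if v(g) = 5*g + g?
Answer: -99483195 - 32671*√18877 ≈ -1.0397e+8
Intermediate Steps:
v(g) = 6*g
X(E, y) = 8 - y²/3 - E*y/3 (X(E, y) = 8 - (y*E + y*y)/3 = 8 - (E*y + y²)/3 = 8 - (y² + E*y)/3 = 8 + (-y²/3 - E*y/3) = 8 - y²/3 - E*y/3)
(3045 + √(14986 + 3891))*(-32394 + X(v(-7), 57)) = (3045 + √(14986 + 3891))*(-32394 + (8 - ⅓*57² - ⅓*6*(-7)*57)) = (3045 + √18877)*(-32394 + (8 - ⅓*3249 - ⅓*(-42)*57)) = (3045 + √18877)*(-32394 + (8 - 1083 + 798)) = (3045 + √18877)*(-32394 - 277) = (3045 + √18877)*(-32671) = -99483195 - 32671*√18877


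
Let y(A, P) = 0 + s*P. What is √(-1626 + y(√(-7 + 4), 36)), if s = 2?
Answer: I*√1554 ≈ 39.421*I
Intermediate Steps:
y(A, P) = 2*P (y(A, P) = 0 + 2*P = 2*P)
√(-1626 + y(√(-7 + 4), 36)) = √(-1626 + 2*36) = √(-1626 + 72) = √(-1554) = I*√1554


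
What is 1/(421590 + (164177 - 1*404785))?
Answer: 1/180982 ≈ 5.5254e-6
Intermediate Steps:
1/(421590 + (164177 - 1*404785)) = 1/(421590 + (164177 - 404785)) = 1/(421590 - 240608) = 1/180982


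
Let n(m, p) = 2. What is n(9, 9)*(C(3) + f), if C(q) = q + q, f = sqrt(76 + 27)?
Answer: 12 + 2*sqrt(103) ≈ 32.298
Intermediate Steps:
f = sqrt(103) ≈ 10.149
C(q) = 2*q
n(9, 9)*(C(3) + f) = 2*(2*3 + sqrt(103)) = 2*(6 + sqrt(103)) = 12 + 2*sqrt(103)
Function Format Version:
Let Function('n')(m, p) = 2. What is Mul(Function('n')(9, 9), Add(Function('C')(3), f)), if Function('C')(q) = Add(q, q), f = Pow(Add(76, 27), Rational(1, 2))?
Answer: Add(12, Mul(2, Pow(103, Rational(1, 2)))) ≈ 32.298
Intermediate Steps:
f = Pow(103, Rational(1, 2)) ≈ 10.149
Function('C')(q) = Mul(2, q)
Mul(Function('n')(9, 9), Add(Function('C')(3), f)) = Mul(2, Add(Mul(2, 3), Pow(103, Rational(1, 2)))) = Mul(2, Add(6, Pow(103, Rational(1, 2)))) = Add(12, Mul(2, Pow(103, Rational(1, 2))))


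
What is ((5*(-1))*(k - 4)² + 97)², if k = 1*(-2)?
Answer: 6889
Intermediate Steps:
k = -2
((5*(-1))*(k - 4)² + 97)² = ((5*(-1))*(-2 - 4)² + 97)² = (-5*(-6)² + 97)² = (-5*36 + 97)² = (-180 + 97)² = (-83)² = 6889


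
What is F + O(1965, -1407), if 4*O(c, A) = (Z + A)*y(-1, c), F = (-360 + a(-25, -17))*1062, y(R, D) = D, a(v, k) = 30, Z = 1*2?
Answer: -4162665/4 ≈ -1.0407e+6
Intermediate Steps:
Z = 2
F = -350460 (F = (-360 + 30)*1062 = -330*1062 = -350460)
O(c, A) = c*(2 + A)/4 (O(c, A) = ((2 + A)*c)/4 = (c*(2 + A))/4 = c*(2 + A)/4)
F + O(1965, -1407) = -350460 + (¼)*1965*(2 - 1407) = -350460 + (¼)*1965*(-1405) = -350460 - 2760825/4 = -4162665/4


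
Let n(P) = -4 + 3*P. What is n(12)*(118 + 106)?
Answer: 7168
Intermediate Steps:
n(12)*(118 + 106) = (-4 + 3*12)*(118 + 106) = (-4 + 36)*224 = 32*224 = 7168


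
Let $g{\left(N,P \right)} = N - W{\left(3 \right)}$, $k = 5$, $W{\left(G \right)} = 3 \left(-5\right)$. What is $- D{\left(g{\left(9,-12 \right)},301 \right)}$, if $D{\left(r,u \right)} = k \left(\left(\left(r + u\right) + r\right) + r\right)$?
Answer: $-1865$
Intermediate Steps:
$W{\left(G \right)} = -15$
$g{\left(N,P \right)} = 15 + N$ ($g{\left(N,P \right)} = N - -15 = N + 15 = 15 + N$)
$D{\left(r,u \right)} = 5 u + 15 r$ ($D{\left(r,u \right)} = 5 \left(\left(\left(r + u\right) + r\right) + r\right) = 5 \left(\left(u + 2 r\right) + r\right) = 5 \left(u + 3 r\right) = 5 u + 15 r$)
$- D{\left(g{\left(9,-12 \right)},301 \right)} = - (5 \cdot 301 + 15 \left(15 + 9\right)) = - (1505 + 15 \cdot 24) = - (1505 + 360) = \left(-1\right) 1865 = -1865$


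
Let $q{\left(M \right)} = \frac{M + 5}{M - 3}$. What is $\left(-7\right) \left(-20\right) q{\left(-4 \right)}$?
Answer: $-20$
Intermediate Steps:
$q{\left(M \right)} = \frac{5 + M}{-3 + M}$
$\left(-7\right) \left(-20\right) q{\left(-4 \right)} = \left(-7\right) \left(-20\right) \frac{5 - 4}{-3 - 4} = 140 \frac{1}{-7} \cdot 1 = 140 \left(\left(- \frac{1}{7}\right) 1\right) = 140 \left(- \frac{1}{7}\right) = -20$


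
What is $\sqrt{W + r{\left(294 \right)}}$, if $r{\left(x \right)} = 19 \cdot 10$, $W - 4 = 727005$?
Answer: $\sqrt{727199} \approx 852.76$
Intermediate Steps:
$W = 727009$ ($W = 4 + 727005 = 727009$)
$r{\left(x \right)} = 190$
$\sqrt{W + r{\left(294 \right)}} = \sqrt{727009 + 190} = \sqrt{727199}$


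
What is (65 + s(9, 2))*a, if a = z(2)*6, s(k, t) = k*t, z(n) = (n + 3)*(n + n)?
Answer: 9960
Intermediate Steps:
z(n) = 2*n*(3 + n) (z(n) = (3 + n)*(2*n) = 2*n*(3 + n))
a = 120 (a = (2*2*(3 + 2))*6 = (2*2*5)*6 = 20*6 = 120)
(65 + s(9, 2))*a = (65 + 9*2)*120 = (65 + 18)*120 = 83*120 = 9960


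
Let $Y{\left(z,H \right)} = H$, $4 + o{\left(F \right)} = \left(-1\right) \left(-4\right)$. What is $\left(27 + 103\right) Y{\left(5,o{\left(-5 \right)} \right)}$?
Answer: $0$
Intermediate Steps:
$o{\left(F \right)} = 0$ ($o{\left(F \right)} = -4 - -4 = -4 + 4 = 0$)
$\left(27 + 103\right) Y{\left(5,o{\left(-5 \right)} \right)} = \left(27 + 103\right) 0 = 130 \cdot 0 = 0$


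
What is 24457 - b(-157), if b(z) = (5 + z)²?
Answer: 1353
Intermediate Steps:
24457 - b(-157) = 24457 - (5 - 157)² = 24457 - 1*(-152)² = 24457 - 1*23104 = 24457 - 23104 = 1353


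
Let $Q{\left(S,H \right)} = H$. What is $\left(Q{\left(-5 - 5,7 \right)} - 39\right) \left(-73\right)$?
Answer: $2336$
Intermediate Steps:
$\left(Q{\left(-5 - 5,7 \right)} - 39\right) \left(-73\right) = \left(7 - 39\right) \left(-73\right) = \left(-32\right) \left(-73\right) = 2336$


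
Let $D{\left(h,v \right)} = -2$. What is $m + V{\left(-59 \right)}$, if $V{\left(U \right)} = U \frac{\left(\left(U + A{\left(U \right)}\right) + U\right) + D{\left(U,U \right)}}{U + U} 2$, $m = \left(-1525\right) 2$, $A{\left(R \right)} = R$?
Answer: $-3229$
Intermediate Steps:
$m = -3050$
$V{\left(U \right)} = -2 + 3 U$ ($V{\left(U \right)} = U \frac{\left(\left(U + U\right) + U\right) - 2}{U + U} 2 = U \frac{\left(2 U + U\right) - 2}{2 U} 2 = U \left(3 U - 2\right) \frac{1}{2 U} 2 = U \left(-2 + 3 U\right) \frac{1}{2 U} 2 = U \frac{-2 + 3 U}{2 U} 2 = \left(-1 + \frac{3 U}{2}\right) 2 = -2 + 3 U$)
$m + V{\left(-59 \right)} = -3050 + \left(-2 + 3 \left(-59\right)\right) = -3050 - 179 = -3229$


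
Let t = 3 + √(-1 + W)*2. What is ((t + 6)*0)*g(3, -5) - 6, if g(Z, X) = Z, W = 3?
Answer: -6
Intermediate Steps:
t = 3 + 2*√2 (t = 3 + √(-1 + 3)*2 = 3 + √2*2 = 3 + 2*√2 ≈ 5.8284)
((t + 6)*0)*g(3, -5) - 6 = (((3 + 2*√2) + 6)*0)*3 - 6 = ((9 + 2*√2)*0)*3 - 6 = 0*3 - 6 = 0 - 6 = -6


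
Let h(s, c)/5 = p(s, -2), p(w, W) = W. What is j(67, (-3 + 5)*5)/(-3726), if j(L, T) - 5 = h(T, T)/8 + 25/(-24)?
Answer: -65/89424 ≈ -0.00072687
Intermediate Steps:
h(s, c) = -10 (h(s, c) = 5*(-2) = -10)
j(L, T) = 65/24 (j(L, T) = 5 + (-10/8 + 25/(-24)) = 5 + (-10*1/8 + 25*(-1/24)) = 5 + (-5/4 - 25/24) = 5 - 55/24 = 65/24)
j(67, (-3 + 5)*5)/(-3726) = (65/24)/(-3726) = (65/24)*(-1/3726) = -65/89424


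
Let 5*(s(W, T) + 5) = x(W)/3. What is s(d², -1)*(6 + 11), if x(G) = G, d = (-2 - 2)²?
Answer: 3077/15 ≈ 205.13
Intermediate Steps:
d = 16 (d = (-4)² = 16)
s(W, T) = -5 + W/15 (s(W, T) = -5 + (W/3)/5 = -5 + W/15)
s(d², -1)*(6 + 11) = (-5 + (1/15)*16²)*(6 + 11) = (-5 + (1/15)*256)*17 = (-5 + 256/15)*17 = (181/15)*17 = 3077/15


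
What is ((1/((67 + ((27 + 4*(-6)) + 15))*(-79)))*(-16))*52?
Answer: 832/6715 ≈ 0.12390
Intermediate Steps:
((1/((67 + ((27 + 4*(-6)) + 15))*(-79)))*(-16))*52 = ((-1/79/(67 + ((27 - 24) + 15)))*(-16))*52 = ((-1/79/(67 + (3 + 15)))*(-16))*52 = ((-1/79/(67 + 18))*(-16))*52 = ((-1/79/85)*(-16))*52 = (((1/85)*(-1/79))*(-16))*52 = -1/6715*(-16)*52 = (16/6715)*52 = 832/6715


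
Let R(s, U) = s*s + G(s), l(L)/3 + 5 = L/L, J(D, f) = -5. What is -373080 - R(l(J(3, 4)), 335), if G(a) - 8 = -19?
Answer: -373213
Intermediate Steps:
G(a) = -11 (G(a) = 8 - 19 = -11)
l(L) = -12 (l(L) = -15 + 3*(L/L) = -15 + 3*1 = -15 + 3 = -12)
R(s, U) = -11 + s**2 (R(s, U) = s*s - 11 = s**2 - 11 = -11 + s**2)
-373080 - R(l(J(3, 4)), 335) = -373080 - (-11 + (-12)**2) = -373080 - (-11 + 144) = -373080 - 1*133 = -373080 - 133 = -373213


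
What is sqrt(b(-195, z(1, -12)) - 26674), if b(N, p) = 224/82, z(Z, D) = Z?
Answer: I*sqrt(44834402)/41 ≈ 163.31*I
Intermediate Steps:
b(N, p) = 112/41 (b(N, p) = 224*(1/82) = 112/41)
sqrt(b(-195, z(1, -12)) - 26674) = sqrt(112/41 - 26674) = sqrt(-1093522/41) = I*sqrt(44834402)/41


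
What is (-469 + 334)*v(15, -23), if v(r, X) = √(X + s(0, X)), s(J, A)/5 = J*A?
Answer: -135*I*√23 ≈ -647.44*I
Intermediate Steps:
s(J, A) = 5*A*J (s(J, A) = 5*(J*A) = 5*(A*J) = 5*A*J)
v(r, X) = √X (v(r, X) = √(X + 5*X*0) = √(X + 0) = √X)
(-469 + 334)*v(15, -23) = (-469 + 334)*√(-23) = -135*I*√23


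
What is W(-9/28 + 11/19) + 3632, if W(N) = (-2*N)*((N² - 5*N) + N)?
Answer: 273470251767/75284384 ≈ 3632.5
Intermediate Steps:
W(N) = -2*N*(N² - 4*N) (W(N) = (-2*N)*(N² - 4*N) = -2*N*(N² - 4*N))
W(-9/28 + 11/19) + 3632 = 2*(-9/28 + 11/19)²*(4 - (-9/28 + 11/19)) + 3632 = 2*(137/532)²*(4 - 1*137/532) + 3632 = 2*(18769/283024)*(4 - 137/532) + 3632 = 2*(18769/283024)*(1991/532) + 3632 = 37369079/75284384 + 3632 = 273470251767/75284384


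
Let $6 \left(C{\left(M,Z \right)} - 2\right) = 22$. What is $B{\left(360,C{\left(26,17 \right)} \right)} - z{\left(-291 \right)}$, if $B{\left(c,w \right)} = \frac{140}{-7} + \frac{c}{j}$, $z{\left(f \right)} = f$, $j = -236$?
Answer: $\frac{15899}{59} \approx 269.47$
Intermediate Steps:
$C{\left(M,Z \right)} = \frac{17}{3}$ ($C{\left(M,Z \right)} = 2 + \frac{1}{6} \cdot 22 = 2 + \frac{11}{3} = \frac{17}{3}$)
$B{\left(c,w \right)} = -20 - \frac{c}{236}$ ($B{\left(c,w \right)} = \frac{140}{-7} + \frac{c}{-236} = 140 \left(- \frac{1}{7}\right) + c \left(- \frac{1}{236}\right) = -20 - \frac{c}{236}$)
$B{\left(360,C{\left(26,17 \right)} \right)} - z{\left(-291 \right)} = \left(-20 - \frac{90}{59}\right) - -291 = \left(-20 - \frac{90}{59}\right) + 291 = - \frac{1270}{59} + 291 = \frac{15899}{59}$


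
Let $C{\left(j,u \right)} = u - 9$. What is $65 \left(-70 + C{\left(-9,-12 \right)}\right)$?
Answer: $-5915$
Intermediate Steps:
$C{\left(j,u \right)} = -9 + u$
$65 \left(-70 + C{\left(-9,-12 \right)}\right) = 65 \left(-70 - 21\right) = 65 \left(-91\right) = -5915$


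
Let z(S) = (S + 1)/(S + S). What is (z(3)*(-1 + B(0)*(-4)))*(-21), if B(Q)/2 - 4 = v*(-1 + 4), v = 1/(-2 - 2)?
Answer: 378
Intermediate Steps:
v = -¼ (v = 1/(-4) = -¼ ≈ -0.25000)
B(Q) = 13/2 (B(Q) = 8 + 2*(-(-1 + 4)/4) = 8 + 2*(-¼*3) = 8 + 2*(-¾) = 8 - 3/2 = 13/2)
z(S) = (1 + S)/(2*S) (z(S) = (1 + S)/((2*S)) = (1 + S)*(1/(2*S)) = (1 + S)/(2*S))
(z(3)*(-1 + B(0)*(-4)))*(-21) = (((½)*(1 + 3)/3)*(-1 + (13/2)*(-4)))*(-21) = (((½)*(⅓)*4)*(-1 - 26))*(-21) = ((⅔)*(-27))*(-21) = -18*(-21) = 378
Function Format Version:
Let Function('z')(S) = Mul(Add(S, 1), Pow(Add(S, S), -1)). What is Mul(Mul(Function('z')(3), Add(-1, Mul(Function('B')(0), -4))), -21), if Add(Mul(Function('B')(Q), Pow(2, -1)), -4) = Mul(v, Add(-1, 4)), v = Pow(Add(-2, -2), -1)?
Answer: 378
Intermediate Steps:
v = Rational(-1, 4) (v = Pow(-4, -1) = Rational(-1, 4) ≈ -0.25000)
Function('B')(Q) = Rational(13, 2) (Function('B')(Q) = Add(8, Mul(2, Mul(Rational(-1, 4), Add(-1, 4)))) = Add(8, Mul(2, Mul(Rational(-1, 4), 3))) = Add(8, Mul(2, Rational(-3, 4))) = Add(8, Rational(-3, 2)) = Rational(13, 2))
Function('z')(S) = Mul(Rational(1, 2), Pow(S, -1), Add(1, S)) (Function('z')(S) = Mul(Add(1, S), Pow(Mul(2, S), -1)) = Mul(Add(1, S), Mul(Rational(1, 2), Pow(S, -1))) = Mul(Rational(1, 2), Pow(S, -1), Add(1, S)))
Mul(Mul(Function('z')(3), Add(-1, Mul(Function('B')(0), -4))), -21) = Mul(Mul(Mul(Rational(1, 2), Pow(3, -1), Add(1, 3)), Add(-1, Mul(Rational(13, 2), -4))), -21) = Mul(Mul(Mul(Rational(1, 2), Rational(1, 3), 4), Add(-1, -26)), -21) = Mul(Mul(Rational(2, 3), -27), -21) = Mul(-18, -21) = 378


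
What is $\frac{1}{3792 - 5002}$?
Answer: $- \frac{1}{1210} \approx -0.00082645$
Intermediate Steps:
$\frac{1}{3792 - 5002} = \frac{1}{-1210} = - \frac{1}{1210}$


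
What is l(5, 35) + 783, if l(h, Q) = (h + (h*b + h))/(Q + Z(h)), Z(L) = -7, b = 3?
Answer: 21949/28 ≈ 783.89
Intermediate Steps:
l(h, Q) = 5*h/(-7 + Q) (l(h, Q) = (h + (h*3 + h))/(Q - 7) = (h + (3*h + h))/(-7 + Q) = (h + 4*h)/(-7 + Q) = (5*h)/(-7 + Q) = 5*h/(-7 + Q))
l(5, 35) + 783 = 5*5/(-7 + 35) + 783 = 5*5/28 + 783 = 5*5*(1/28) + 783 = 25/28 + 783 = 21949/28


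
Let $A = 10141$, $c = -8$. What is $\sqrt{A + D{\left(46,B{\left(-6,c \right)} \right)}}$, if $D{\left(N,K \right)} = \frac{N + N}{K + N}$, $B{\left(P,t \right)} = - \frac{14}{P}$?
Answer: $\frac{17 \sqrt{737905}}{145} \approx 100.71$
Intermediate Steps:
$D{\left(N,K \right)} = \frac{2 N}{K + N}$
$\sqrt{A + D{\left(46,B{\left(-6,c \right)} \right)}} = \sqrt{10141 + 2 \cdot 46 \frac{1}{- \frac{14}{-6} + 46}} = \sqrt{10141 + 2 \cdot 46 \frac{1}{\left(-14\right) \left(- \frac{1}{6}\right) + 46}} = \sqrt{10141 + 2 \cdot 46 \frac{1}{\frac{7}{3} + 46}} = \sqrt{10141 + 2 \cdot 46 \frac{1}{\frac{145}{3}}} = \sqrt{10141 + 2 \cdot 46 \cdot \frac{3}{145}} = \sqrt{10141 + \frac{276}{145}} = \sqrt{\frac{1470721}{145}} = \frac{17 \sqrt{737905}}{145}$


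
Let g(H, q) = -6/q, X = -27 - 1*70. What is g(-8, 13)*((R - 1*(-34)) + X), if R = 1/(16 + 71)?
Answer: 10960/377 ≈ 29.072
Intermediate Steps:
X = -97 (X = -27 - 70 = -97)
R = 1/87 ≈ 0.011494
g(-8, 13)*((R - 1*(-34)) + X) = (-6/13)*((1/87 - 1*(-34)) - 97) = (-6*1/13)*((1/87 + 34) - 97) = -6*(2959/87 - 97)/13 = -6/13*(-5480/87) = 10960/377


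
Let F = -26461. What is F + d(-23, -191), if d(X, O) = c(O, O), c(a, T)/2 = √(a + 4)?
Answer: -26461 + 2*I*√187 ≈ -26461.0 + 27.35*I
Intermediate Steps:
c(a, T) = 2*√(4 + a) (c(a, T) = 2*√(a + 4) = 2*√(4 + a))
d(X, O) = 2*√(4 + O)
F + d(-23, -191) = -26461 + 2*√(4 - 191) = -26461 + 2*√(-187) = -26461 + 2*(I*√187) = -26461 + 2*I*√187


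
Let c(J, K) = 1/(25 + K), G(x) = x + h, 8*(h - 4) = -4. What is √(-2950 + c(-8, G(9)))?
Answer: 8*I*√10371/15 ≈ 54.314*I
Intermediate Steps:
h = 7/2 (h = 4 + (⅛)*(-4) = 4 - ½ = 7/2 ≈ 3.5000)
G(x) = 7/2 + x (G(x) = x + 7/2 = 7/2 + x)
√(-2950 + c(-8, G(9))) = √(-2950 + 1/(25 + (7/2 + 9))) = √(-2950 + 1/(25 + 25/2)) = √(-2950 + 1/(75/2)) = √(-2950 + 2/75) = √(-221248/75) = 8*I*√10371/15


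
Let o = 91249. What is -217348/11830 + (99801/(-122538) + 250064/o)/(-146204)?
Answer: -4555326529939311323/247940971205844280 ≈ -18.373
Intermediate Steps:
-217348/11830 + (99801/(-122538) + 250064/o)/(-146204) = -217348/11830 + (99801/(-122538) + 250064/91249)/(-146204) = -217348*1/11830 + (99801*(-1/122538) + 250064*(1/91249))*(-1/146204) = -108674/5915 + (-2559/3142 + 250064/91249)*(-1/146204) = -108674/5915 + (552194897/286704358)*(-1/146204) = -108674/5915 - 552194897/41917323957032 = -4555326529939311323/247940971205844280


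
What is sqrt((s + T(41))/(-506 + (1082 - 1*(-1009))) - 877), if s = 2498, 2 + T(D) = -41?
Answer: I*sqrt(87973206)/317 ≈ 29.588*I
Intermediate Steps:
T(D) = -43 (T(D) = -2 - 41 = -43)
sqrt((s + T(41))/(-506 + (1082 - 1*(-1009))) - 877) = sqrt((2498 - 43)/(-506 + (1082 - 1*(-1009))) - 877) = sqrt(2455/(-506 + (1082 + 1009)) - 877) = sqrt(2455/(-506 + 2091) - 877) = sqrt(2455/1585 - 877) = sqrt(2455*(1/1585) - 877) = sqrt(491/317 - 877) = sqrt(-277518/317) = I*sqrt(87973206)/317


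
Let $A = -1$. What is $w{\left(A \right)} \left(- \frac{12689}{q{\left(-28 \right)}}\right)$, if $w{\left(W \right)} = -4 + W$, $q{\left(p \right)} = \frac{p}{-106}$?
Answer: $\frac{3362585}{14} \approx 2.4018 \cdot 10^{5}$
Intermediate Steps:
$q{\left(p \right)} = - \frac{p}{106}$ ($q{\left(p \right)} = p \left(- \frac{1}{106}\right) = - \frac{p}{106}$)
$w{\left(A \right)} \left(- \frac{12689}{q{\left(-28 \right)}}\right) = \left(-4 - 1\right) \left(- \frac{12689}{\left(- \frac{1}{106}\right) \left(-28\right)}\right) = - 5 \left(- \frac{12689}{\frac{14}{53}}\right) = - 5 \left(\left(-12689\right) \frac{53}{14}\right) = \left(-5\right) \left(- \frac{672517}{14}\right) = \frac{3362585}{14}$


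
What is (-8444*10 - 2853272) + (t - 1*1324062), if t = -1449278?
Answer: -5711052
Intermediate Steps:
(-8444*10 - 2853272) + (t - 1*1324062) = (-8444*10 - 2853272) + (-1449278 - 1*1324062) = (-84440 - 2853272) + (-1449278 - 1324062) = -2937712 - 2773340 = -5711052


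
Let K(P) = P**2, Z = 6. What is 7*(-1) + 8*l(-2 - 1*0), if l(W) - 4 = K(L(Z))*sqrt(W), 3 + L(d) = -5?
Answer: 25 + 512*I*sqrt(2) ≈ 25.0 + 724.08*I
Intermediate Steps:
L(d) = -8 (L(d) = -3 - 5 = -8)
l(W) = 4 + 64*sqrt(W) (l(W) = 4 + (-8)**2*sqrt(W) = 4 + 64*sqrt(W))
7*(-1) + 8*l(-2 - 1*0) = 7*(-1) + 8*(4 + 64*sqrt(-2 - 1*0)) = -7 + 8*(4 + 64*sqrt(-2 + 0)) = -7 + 8*(4 + 64*sqrt(-2)) = -7 + 8*(4 + 64*(I*sqrt(2))) = -7 + 8*(4 + 64*I*sqrt(2)) = -7 + (32 + 512*I*sqrt(2)) = 25 + 512*I*sqrt(2)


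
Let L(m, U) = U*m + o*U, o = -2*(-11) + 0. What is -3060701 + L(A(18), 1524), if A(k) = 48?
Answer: -2954021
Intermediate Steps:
o = 22 (o = 22 + 0 = 22)
L(m, U) = 22*U + U*m (L(m, U) = U*m + 22*U = 22*U + U*m)
-3060701 + L(A(18), 1524) = -3060701 + 1524*(22 + 48) = -3060701 + 1524*70 = -3060701 + 106680 = -2954021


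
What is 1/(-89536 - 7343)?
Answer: -1/96879 ≈ -1.0322e-5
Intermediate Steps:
1/(-89536 - 7343) = 1/(-96879) = -1/96879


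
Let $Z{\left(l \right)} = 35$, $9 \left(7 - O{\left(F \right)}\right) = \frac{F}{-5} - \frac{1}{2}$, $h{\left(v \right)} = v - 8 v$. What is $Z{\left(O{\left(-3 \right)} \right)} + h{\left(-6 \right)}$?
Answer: $77$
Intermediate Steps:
$h{\left(v \right)} = - 7 v$
$O{\left(F \right)} = \frac{127}{18} + \frac{F}{45}$ ($O{\left(F \right)} = 7 - \frac{\frac{F}{-5} - \frac{1}{2}}{9} = 7 - \frac{F \left(- \frac{1}{5}\right) - \frac{1}{2}}{9} = 7 - \frac{- \frac{F}{5} - \frac{1}{2}}{9} = 7 - \frac{- \frac{1}{2} - \frac{F}{5}}{9} = 7 + \left(\frac{1}{18} + \frac{F}{45}\right) = \frac{127}{18} + \frac{F}{45}$)
$Z{\left(O{\left(-3 \right)} \right)} + h{\left(-6 \right)} = 35 - -42 = 35 + 42 = 77$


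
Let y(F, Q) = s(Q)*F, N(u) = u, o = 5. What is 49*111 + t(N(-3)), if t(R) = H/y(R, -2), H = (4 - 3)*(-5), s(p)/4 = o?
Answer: 65269/12 ≈ 5439.1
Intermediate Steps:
s(p) = 20 (s(p) = 4*5 = 20)
y(F, Q) = 20*F
H = -5 (H = 1*(-5) = -5)
t(R) = -1/(4*R) (t(R) = -5*1/(20*R) = -1/(4*R))
49*111 + t(N(-3)) = 49*111 - ¼/(-3) = 5439 - ¼*(-⅓) = 5439 + 1/12 = 65269/12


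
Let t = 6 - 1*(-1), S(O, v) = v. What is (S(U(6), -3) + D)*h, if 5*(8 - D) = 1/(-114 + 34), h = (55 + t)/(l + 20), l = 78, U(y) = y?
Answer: 62031/19600 ≈ 3.1648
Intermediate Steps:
t = 7 (t = 6 + 1 = 7)
h = 31/49 (h = (55 + 7)/(78 + 20) = 62/98 = 62*(1/98) = 31/49 ≈ 0.63265)
D = 3201/400 (D = 8 - 1/(5*(-114 + 34)) = 8 - ⅕/(-80) = 8 - ⅕*(-1/80) = 8 + 1/400 = 3201/400 ≈ 8.0025)
(S(U(6), -3) + D)*h = (-3 + 3201/400)*(31/49) = (2001/400)*(31/49) = 62031/19600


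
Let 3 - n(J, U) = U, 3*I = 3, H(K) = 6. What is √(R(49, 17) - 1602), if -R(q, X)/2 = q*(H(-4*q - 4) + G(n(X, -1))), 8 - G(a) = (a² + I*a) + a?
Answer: I*√622 ≈ 24.94*I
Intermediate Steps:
I = 1 (I = (⅓)*3 = 1)
n(J, U) = 3 - U
G(a) = 8 - a² - 2*a (G(a) = 8 - ((a² + 1*a) + a) = 8 - ((a² + a) + a) = 8 - ((a + a²) + a) = 8 - (a² + 2*a) = 8 + (-a² - 2*a) = 8 - a² - 2*a)
R(q, X) = 20*q (R(q, X) = -2*q*(6 + (8 - (3 - 1*(-1))² - 2*(3 - 1*(-1)))) = -2*q*(6 + (8 - (3 + 1)² - 2*(3 + 1))) = -2*q*(6 + (8 - 1*4² - 2*4)) = -2*q*(6 + (8 - 1*16 - 8)) = -2*q*(6 + (8 - 16 - 8)) = -2*q*(6 - 16) = -2*q*(-10) = -(-20)*q = 20*q)
√(R(49, 17) - 1602) = √(20*49 - 1602) = √(980 - 1602) = √(-622) = I*√622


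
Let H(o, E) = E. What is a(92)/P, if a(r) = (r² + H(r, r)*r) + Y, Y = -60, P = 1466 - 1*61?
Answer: 16868/1405 ≈ 12.006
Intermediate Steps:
P = 1405 (P = 1466 - 61 = 1405)
a(r) = -60 + 2*r² (a(r) = (r² + r*r) - 60 = (r² + r²) - 60 = 2*r² - 60 = -60 + 2*r²)
a(92)/P = (-60 + 2*92²)/1405 = (-60 + 2*8464)*(1/1405) = (-60 + 16928)*(1/1405) = 16868*(1/1405) = 16868/1405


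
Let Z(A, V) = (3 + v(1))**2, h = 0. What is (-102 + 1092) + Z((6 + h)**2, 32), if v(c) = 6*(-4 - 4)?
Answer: 3015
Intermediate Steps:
v(c) = -48 (v(c) = 6*(-8) = -48)
Z(A, V) = 2025 (Z(A, V) = (3 - 48)**2 = (-45)**2 = 2025)
(-102 + 1092) + Z((6 + h)**2, 32) = (-102 + 1092) + 2025 = 990 + 2025 = 3015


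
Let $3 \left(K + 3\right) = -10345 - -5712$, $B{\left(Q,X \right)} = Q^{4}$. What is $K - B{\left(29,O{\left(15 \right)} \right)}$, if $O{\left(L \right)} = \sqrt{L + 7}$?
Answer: $- \frac{2126485}{3} \approx -7.0883 \cdot 10^{5}$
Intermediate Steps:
$O{\left(L \right)} = \sqrt{7 + L}$
$K = - \frac{4642}{3}$ ($K = -3 + \frac{-10345 - -5712}{3} = -3 + \frac{-10345 + 5712}{3} = -3 + \frac{1}{3} \left(-4633\right) = -3 - \frac{4633}{3} = - \frac{4642}{3} \approx -1547.3$)
$K - B{\left(29,O{\left(15 \right)} \right)} = - \frac{4642}{3} - 29^{4} = - \frac{4642}{3} - 707281 = - \frac{2126485}{3}$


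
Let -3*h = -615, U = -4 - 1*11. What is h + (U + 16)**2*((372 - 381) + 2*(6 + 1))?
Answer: 210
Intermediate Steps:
U = -15 (U = -4 - 11 = -15)
h = 205 (h = -1/3*(-615) = 205)
h + (U + 16)**2*((372 - 381) + 2*(6 + 1)) = 205 + (-15 + 16)**2*((372 - 381) + 2*(6 + 1)) = 205 + 1**2*(-9 + 2*7) = 205 + 1*(-9 + 14) = 205 + 1*5 = 205 + 5 = 210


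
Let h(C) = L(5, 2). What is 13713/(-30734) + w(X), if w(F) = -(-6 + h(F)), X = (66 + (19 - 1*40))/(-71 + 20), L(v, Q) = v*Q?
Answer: -136649/30734 ≈ -4.4462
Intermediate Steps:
L(v, Q) = Q*v
X = -15/17 (X = (66 + (19 - 40))/(-51) = (66 - 21)*(-1/51) = 45*(-1/51) = -15/17 ≈ -0.88235)
h(C) = 10 (h(C) = 2*5 = 10)
w(F) = -4 (w(F) = -(-6 + 10) = -1*4 = -4)
13713/(-30734) + w(X) = 13713/(-30734) - 4 = 13713*(-1/30734) - 4 = -13713/30734 - 4 = -136649/30734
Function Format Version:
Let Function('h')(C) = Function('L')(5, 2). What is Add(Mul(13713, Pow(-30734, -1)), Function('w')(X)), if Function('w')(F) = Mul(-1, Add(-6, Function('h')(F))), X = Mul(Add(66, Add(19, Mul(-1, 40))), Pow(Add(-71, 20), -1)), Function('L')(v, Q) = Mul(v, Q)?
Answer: Rational(-136649, 30734) ≈ -4.4462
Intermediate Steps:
Function('L')(v, Q) = Mul(Q, v)
X = Rational(-15, 17) (X = Mul(Add(66, Add(19, -40)), Pow(-51, -1)) = Mul(Add(66, -21), Rational(-1, 51)) = Mul(45, Rational(-1, 51)) = Rational(-15, 17) ≈ -0.88235)
Function('h')(C) = 10 (Function('h')(C) = Mul(2, 5) = 10)
Function('w')(F) = -4 (Function('w')(F) = Mul(-1, Add(-6, 10)) = Mul(-1, 4) = -4)
Add(Mul(13713, Pow(-30734, -1)), Function('w')(X)) = Add(Mul(13713, Pow(-30734, -1)), -4) = Add(Mul(13713, Rational(-1, 30734)), -4) = Add(Rational(-13713, 30734), -4) = Rational(-136649, 30734)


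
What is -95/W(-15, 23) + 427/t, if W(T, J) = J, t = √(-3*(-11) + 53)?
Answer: -95/23 + 427*√86/86 ≈ 41.914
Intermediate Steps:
t = √86 (t = √(33 + 53) = √86 ≈ 9.2736)
-95/W(-15, 23) + 427/t = -95/23 + 427/(√86) = -95*1/23 + 427*(√86/86) = -95/23 + 427*√86/86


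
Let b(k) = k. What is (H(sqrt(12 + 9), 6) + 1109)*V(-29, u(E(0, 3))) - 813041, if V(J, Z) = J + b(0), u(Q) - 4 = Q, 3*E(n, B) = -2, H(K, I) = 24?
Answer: -845898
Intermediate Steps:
E(n, B) = -2/3 (E(n, B) = (1/3)*(-2) = -2/3)
u(Q) = 4 + Q
V(J, Z) = J (V(J, Z) = J + 0 = J)
(H(sqrt(12 + 9), 6) + 1109)*V(-29, u(E(0, 3))) - 813041 = (24 + 1109)*(-29) - 813041 = 1133*(-29) - 813041 = -32857 - 813041 = -845898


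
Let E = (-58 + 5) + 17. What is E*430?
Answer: -15480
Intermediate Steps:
E = -36 (E = -53 + 17 = -36)
E*430 = -36*430 = -15480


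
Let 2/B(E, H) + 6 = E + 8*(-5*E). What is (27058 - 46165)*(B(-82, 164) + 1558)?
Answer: -15836957961/532 ≈ -2.9769e+7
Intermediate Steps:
B(E, H) = 2/(-6 - 39*E) (B(E, H) = 2/(-6 + (E + 8*(-5*E))) = 2/(-6 + (E - 40*E)) = 2/(-6 - 39*E))
(27058 - 46165)*(B(-82, 164) + 1558) = (27058 - 46165)*(-2/(6 + 39*(-82)) + 1558) = -19107*(-2/(6 - 3198) + 1558) = -19107*(-2/(-3192) + 1558) = -19107*(-2*(-1/3192) + 1558) = -19107*(1/1596 + 1558) = -19107*2486569/1596 = -15836957961/532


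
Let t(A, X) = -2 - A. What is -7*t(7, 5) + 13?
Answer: 76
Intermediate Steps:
-7*t(7, 5) + 13 = -7*(-2 - 1*7) + 13 = -7*(-2 - 7) + 13 = -7*(-9) + 13 = 63 + 13 = 76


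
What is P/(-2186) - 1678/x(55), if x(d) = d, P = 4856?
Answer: -1967594/60115 ≈ -32.730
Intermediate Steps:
P/(-2186) - 1678/x(55) = 4856/(-2186) - 1678/55 = 4856*(-1/2186) - 1678*1/55 = -2428/1093 - 1678/55 = -1967594/60115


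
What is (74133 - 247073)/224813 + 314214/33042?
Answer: 10820851417/1238045191 ≈ 8.7403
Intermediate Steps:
(74133 - 247073)/224813 + 314214/33042 = -172940*1/224813 + 314214*(1/33042) = -172940/224813 + 52369/5507 = 10820851417/1238045191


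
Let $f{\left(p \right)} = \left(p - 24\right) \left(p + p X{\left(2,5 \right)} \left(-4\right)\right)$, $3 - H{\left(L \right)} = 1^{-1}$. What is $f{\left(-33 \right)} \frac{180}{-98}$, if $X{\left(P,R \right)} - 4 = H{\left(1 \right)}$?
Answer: $\frac{3893670}{49} \approx 79463.0$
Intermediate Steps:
$H{\left(L \right)} = 2$ ($H{\left(L \right)} = 3 - 1^{-1} = 3 - 1 = 2$)
$X{\left(P,R \right)} = 6$ ($X{\left(P,R \right)} = 4 + 2 = 6$)
$f{\left(p \right)} = - 23 p \left(-24 + p\right)$ ($f{\left(p \right)} = \left(p - 24\right) \left(p + p 6 \left(-4\right)\right) = \left(-24 + p\right) \left(p + 6 p \left(-4\right)\right) = \left(-24 + p\right) \left(p - 24 p\right) = \left(-24 + p\right) \left(- 23 p\right) = - 23 p \left(-24 + p\right)$)
$f{\left(-33 \right)} \frac{180}{-98} = 23 \left(-33\right) \left(24 - -33\right) \frac{180}{-98} = 23 \left(-33\right) \left(24 + 33\right) 180 \left(- \frac{1}{98}\right) = 23 \left(-33\right) 57 \left(- \frac{90}{49}\right) = \left(-43263\right) \left(- \frac{90}{49}\right) = \frac{3893670}{49}$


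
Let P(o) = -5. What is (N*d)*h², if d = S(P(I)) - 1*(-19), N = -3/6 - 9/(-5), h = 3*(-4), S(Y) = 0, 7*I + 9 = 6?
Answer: 17784/5 ≈ 3556.8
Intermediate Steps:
I = -3/7 (I = -9/7 + (⅐)*6 = -9/7 + 6/7 = -3/7 ≈ -0.42857)
h = -12
N = 13/10 (N = -3*⅙ - 9*(-⅕) = -½ + 9/5 = 13/10 ≈ 1.3000)
d = 19 (d = 0 - 1*(-19) = 0 + 19 = 19)
(N*d)*h² = ((13/10)*19)*(-12)² = (247/10)*144 = 17784/5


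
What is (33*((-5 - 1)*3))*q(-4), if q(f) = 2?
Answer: -1188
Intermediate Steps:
(33*((-5 - 1)*3))*q(-4) = (33*((-5 - 1)*3))*2 = (33*(-6*3))*2 = (33*(-18))*2 = -594*2 = -1188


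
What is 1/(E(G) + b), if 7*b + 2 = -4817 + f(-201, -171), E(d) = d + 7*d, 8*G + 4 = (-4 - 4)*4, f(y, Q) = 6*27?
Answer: -7/4909 ≈ -0.0014260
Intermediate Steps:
f(y, Q) = 162
G = -9/2 (G = -1/2 + ((-4 - 4)*4)/8 = -1/2 + (-8*4)/8 = -1/2 + (1/8)*(-32) = -1/2 - 4 = -9/2 ≈ -4.5000)
E(d) = 8*d
b = -4657/7 (b = -2/7 + (-4817 + 162)/7 = -2/7 + (1/7)*(-4655) = -2/7 - 665 = -4657/7 ≈ -665.29)
1/(E(G) + b) = 1/(8*(-9/2) - 4657/7) = 1/(-36 - 4657/7) = 1/(-4909/7) = -7/4909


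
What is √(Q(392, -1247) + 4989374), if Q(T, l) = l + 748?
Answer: 5*√199555 ≈ 2233.6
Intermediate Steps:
Q(T, l) = 748 + l
√(Q(392, -1247) + 4989374) = √((748 - 1247) + 4989374) = √(-499 + 4989374) = √4988875 = 5*√199555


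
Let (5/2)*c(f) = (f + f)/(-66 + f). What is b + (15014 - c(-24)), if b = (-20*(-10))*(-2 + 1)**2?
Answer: 1141034/75 ≈ 15214.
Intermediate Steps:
c(f) = 4*f/(5*(-66 + f)) (c(f) = 2*((f + f)/(-66 + f))/5 = 2*((2*f)/(-66 + f))/5 = 2*(2*f/(-66 + f))/5 = 4*f/(5*(-66 + f)))
b = 200 (b = 200*(-1)**2 = 200*1 = 200)
b + (15014 - c(-24)) = 200 + (15014 - 4*(-24)/(5*(-66 - 24))) = 200 + (15014 - 4*(-24)/(5*(-90))) = 200 + (15014 - 4*(-24)*(-1)/(5*90)) = 200 + (15014 - 1*16/75) = 200 + (15014 - 16/75) = 200 + 1126034/75 = 1141034/75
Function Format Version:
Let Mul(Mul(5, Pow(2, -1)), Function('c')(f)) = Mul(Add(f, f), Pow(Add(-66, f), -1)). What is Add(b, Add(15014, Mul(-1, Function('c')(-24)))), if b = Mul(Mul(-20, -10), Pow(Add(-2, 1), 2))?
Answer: Rational(1141034, 75) ≈ 15214.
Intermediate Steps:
Function('c')(f) = Mul(Rational(4, 5), f, Pow(Add(-66, f), -1)) (Function('c')(f) = Mul(Rational(2, 5), Mul(Add(f, f), Pow(Add(-66, f), -1))) = Mul(Rational(2, 5), Mul(Mul(2, f), Pow(Add(-66, f), -1))) = Mul(Rational(2, 5), Mul(2, f, Pow(Add(-66, f), -1))) = Mul(Rational(4, 5), f, Pow(Add(-66, f), -1)))
b = 200 (b = Mul(200, Pow(-1, 2)) = Mul(200, 1) = 200)
Add(b, Add(15014, Mul(-1, Function('c')(-24)))) = Add(200, Add(15014, Mul(-1, Mul(Rational(4, 5), -24, Pow(Add(-66, -24), -1))))) = Add(200, Add(15014, Mul(-1, Mul(Rational(4, 5), -24, Pow(-90, -1))))) = Add(200, Add(15014, Mul(-1, Mul(Rational(4, 5), -24, Rational(-1, 90))))) = Add(200, Add(15014, Mul(-1, Rational(16, 75)))) = Add(200, Add(15014, Rational(-16, 75))) = Add(200, Rational(1126034, 75)) = Rational(1141034, 75)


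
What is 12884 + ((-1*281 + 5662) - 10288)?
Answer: 7977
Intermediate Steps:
12884 + ((-1*281 + 5662) - 10288) = 12884 + ((-281 + 5662) - 10288) = 12884 + (5381 - 10288) = 12884 - 4907 = 7977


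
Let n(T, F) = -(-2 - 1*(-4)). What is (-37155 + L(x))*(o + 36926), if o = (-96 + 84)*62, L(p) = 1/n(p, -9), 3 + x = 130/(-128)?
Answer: -1344360301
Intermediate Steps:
x = -257/64 (x = -3 + 130/(-128) = -3 + 130*(-1/128) = -3 - 65/64 = -257/64 ≈ -4.0156)
n(T, F) = -2 (n(T, F) = -(-2 + 4) = -1*2 = -2)
L(p) = -½ (L(p) = 1/(-2) = -½)
o = -744 (o = -12*62 = -744)
(-37155 + L(x))*(o + 36926) = (-37155 - ½)*(-744 + 36926) = -74311/2*36182 = -1344360301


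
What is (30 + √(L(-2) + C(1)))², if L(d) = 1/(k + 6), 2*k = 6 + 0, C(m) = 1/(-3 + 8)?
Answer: (450 + √70)²/225 ≈ 933.78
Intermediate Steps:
C(m) = ⅕ (C(m) = 1/5 = ⅕)
k = 3 (k = (6 + 0)/2 = (½)*6 = 3)
L(d) = ⅑ (L(d) = 1/(3 + 6) = 1/9 = ⅑)
(30 + √(L(-2) + C(1)))² = (30 + √(⅑ + ⅕))² = (30 + √(14/45))² = (30 + √70/15)²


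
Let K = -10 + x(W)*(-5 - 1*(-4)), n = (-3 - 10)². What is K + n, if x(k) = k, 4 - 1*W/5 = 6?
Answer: 169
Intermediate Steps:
W = -10 (W = 20 - 5*6 = 20 - 30 = -10)
n = 169 (n = (-13)² = 169)
K = 0 (K = -10 - 10*(-5 - 1*(-4)) = -10 - 10*(-5 + 4) = -10 - 10*(-1) = -10 + 10 = 0)
K + n = 0 + 169 = 169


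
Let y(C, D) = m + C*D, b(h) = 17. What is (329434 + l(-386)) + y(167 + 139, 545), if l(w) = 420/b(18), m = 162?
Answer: 8438642/17 ≈ 4.9639e+5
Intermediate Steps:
y(C, D) = 162 + C*D
l(w) = 420/17
(329434 + l(-386)) + y(167 + 139, 545) = (329434 + 420/17) + (162 + (167 + 139)*545) = 5600798/17 + (162 + 306*545) = 5600798/17 + (162 + 166770) = 5600798/17 + 166932 = 8438642/17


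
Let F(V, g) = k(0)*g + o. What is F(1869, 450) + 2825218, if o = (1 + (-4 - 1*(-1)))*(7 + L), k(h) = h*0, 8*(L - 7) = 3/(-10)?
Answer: 113007603/40 ≈ 2.8252e+6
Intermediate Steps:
L = 557/80 (L = 7 + (3/(-10))/8 = 7 + (3*(-⅒))/8 = 7 + (⅛)*(-3/10) = 7 - 3/80 = 557/80 ≈ 6.9625)
k(h) = 0
o = -1117/40 (o = (1 + (-4 - 1*(-1)))*(7 + 557/80) = (1 + (-4 + 1))*(1117/80) = (1 - 3)*(1117/80) = -2*1117/80 = -1117/40 ≈ -27.925)
F(V, g) = -1117/40 (F(V, g) = 0*g - 1117/40 = 0 - 1117/40 = -1117/40)
F(1869, 450) + 2825218 = -1117/40 + 2825218 = 113007603/40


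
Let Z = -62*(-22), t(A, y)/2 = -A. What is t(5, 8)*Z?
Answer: -13640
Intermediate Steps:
t(A, y) = -2*A (t(A, y) = 2*(-A) = -2*A)
Z = 1364
t(5, 8)*Z = -2*5*1364 = -10*1364 = -13640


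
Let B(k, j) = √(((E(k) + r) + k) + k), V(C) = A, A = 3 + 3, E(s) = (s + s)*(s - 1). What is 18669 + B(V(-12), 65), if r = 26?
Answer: 18669 + 7*√2 ≈ 18679.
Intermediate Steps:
E(s) = 2*s*(-1 + s) (E(s) = (2*s)*(-1 + s) = 2*s*(-1 + s))
A = 6
V(C) = 6
B(k, j) = √(26 + 2*k + 2*k*(-1 + k)) (B(k, j) = √(((2*k*(-1 + k) + 26) + k) + k) = √(((26 + 2*k*(-1 + k)) + k) + k) = √((26 + k + 2*k*(-1 + k)) + k) = √(26 + 2*k + 2*k*(-1 + k)))
18669 + B(V(-12), 65) = 18669 + √(26 + 2*6²) = 18669 + √(26 + 2*36) = 18669 + √(26 + 72) = 18669 + √98 = 18669 + 7*√2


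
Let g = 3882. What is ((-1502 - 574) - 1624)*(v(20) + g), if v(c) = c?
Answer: -14437400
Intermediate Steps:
((-1502 - 574) - 1624)*(v(20) + g) = ((-1502 - 574) - 1624)*(20 + 3882) = (-2076 - 1624)*3902 = -3700*3902 = -14437400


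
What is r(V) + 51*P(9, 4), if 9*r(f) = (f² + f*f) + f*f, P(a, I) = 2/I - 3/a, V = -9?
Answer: 71/2 ≈ 35.500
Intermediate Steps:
P(a, I) = -3/a + 2/I
r(f) = f²/3 (r(f) = ((f² + f*f) + f*f)/9 = ((f² + f²) + f²)/9 = (2*f² + f²)/9 = (3*f²)/9 = f²/3)
r(V) + 51*P(9, 4) = (⅓)*(-9)² + 51*(-3/9 + 2/4) = (⅓)*81 + 51*(-3*⅑ + 2*(¼)) = 27 + 51*(-⅓ + ½) = 27 + 51*(⅙) = 27 + 17/2 = 71/2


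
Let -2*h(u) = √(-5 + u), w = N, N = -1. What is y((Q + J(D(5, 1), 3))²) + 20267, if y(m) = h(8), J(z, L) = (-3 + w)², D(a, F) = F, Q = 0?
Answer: 20267 - √3/2 ≈ 20266.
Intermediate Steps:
w = -1
h(u) = -√(-5 + u)/2
J(z, L) = 16 (J(z, L) = (-3 - 1)² = (-4)² = 16)
y(m) = -√3/2 (y(m) = -√(-5 + 8)/2 = -√3/2)
y((Q + J(D(5, 1), 3))²) + 20267 = -√3/2 + 20267 = 20267 - √3/2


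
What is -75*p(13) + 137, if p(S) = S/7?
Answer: -16/7 ≈ -2.2857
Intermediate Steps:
p(S) = S/7 (p(S) = S*(1/7) = S/7)
-75*p(13) + 137 = -75*13/7 + 137 = -975/7 + 137 = -16/7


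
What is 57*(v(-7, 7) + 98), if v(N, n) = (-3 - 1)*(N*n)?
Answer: 16758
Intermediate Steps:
v(N, n) = -4*N*n
57*(v(-7, 7) + 98) = 57*(-4*(-7)*7 + 98) = 57*(196 + 98) = 57*294 = 16758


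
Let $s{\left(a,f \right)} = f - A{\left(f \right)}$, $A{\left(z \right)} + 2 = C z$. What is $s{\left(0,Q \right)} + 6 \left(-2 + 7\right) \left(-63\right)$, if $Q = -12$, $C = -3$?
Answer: $-1936$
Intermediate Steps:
$A{\left(z \right)} = -2 - 3 z$
$s{\left(a,f \right)} = 2 + 4 f$ ($s{\left(a,f \right)} = f - \left(-2 - 3 f\right) = f + \left(2 + 3 f\right) = 2 + 4 f$)
$s{\left(0,Q \right)} + 6 \left(-2 + 7\right) \left(-63\right) = \left(2 + 4 \left(-12\right)\right) + 6 \left(-2 + 7\right) \left(-63\right) = \left(2 - 48\right) + 6 \cdot 5 \left(-63\right) = -46 + 30 \left(-63\right) = -46 - 1890 = -1936$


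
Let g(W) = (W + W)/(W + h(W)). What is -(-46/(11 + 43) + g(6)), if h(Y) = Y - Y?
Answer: -31/27 ≈ -1.1481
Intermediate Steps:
h(Y) = 0
g(W) = 2 (g(W) = (W + W)/(W + 0) = (2*W)/W = 2)
-(-46/(11 + 43) + g(6)) = -(-46/(11 + 43) + 2) = -(-46/54 + 2) = -(-46*1/54 + 2) = -(-23/27 + 2) = -1*31/27 = -31/27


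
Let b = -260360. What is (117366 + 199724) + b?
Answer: 56730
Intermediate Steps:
(117366 + 199724) + b = (117366 + 199724) - 260360 = 317090 - 260360 = 56730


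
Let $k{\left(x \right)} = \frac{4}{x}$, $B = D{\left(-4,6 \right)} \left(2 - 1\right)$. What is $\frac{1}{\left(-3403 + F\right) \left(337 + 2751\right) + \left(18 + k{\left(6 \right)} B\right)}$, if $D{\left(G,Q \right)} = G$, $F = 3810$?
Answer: $\frac{3}{3770494} \approx 7.9565 \cdot 10^{-7}$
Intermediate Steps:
$B = -4$ ($B = - 4 \left(2 - 1\right) = \left(-4\right) 1 = -4$)
$\frac{1}{\left(-3403 + F\right) \left(337 + 2751\right) + \left(18 + k{\left(6 \right)} B\right)} = \frac{1}{\left(-3403 + 3810\right) \left(337 + 2751\right) + \left(18 + \frac{4}{6} \left(-4\right)\right)} = \frac{1}{407 \cdot 3088 + \left(18 + 4 \cdot \frac{1}{6} \left(-4\right)\right)} = \frac{1}{1256816 + \left(18 + \frac{2}{3} \left(-4\right)\right)} = \frac{1}{1256816 + \left(18 - \frac{8}{3}\right)} = \frac{1}{1256816 + \frac{46}{3}} = \frac{1}{\frac{3770494}{3}} = \frac{3}{3770494}$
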